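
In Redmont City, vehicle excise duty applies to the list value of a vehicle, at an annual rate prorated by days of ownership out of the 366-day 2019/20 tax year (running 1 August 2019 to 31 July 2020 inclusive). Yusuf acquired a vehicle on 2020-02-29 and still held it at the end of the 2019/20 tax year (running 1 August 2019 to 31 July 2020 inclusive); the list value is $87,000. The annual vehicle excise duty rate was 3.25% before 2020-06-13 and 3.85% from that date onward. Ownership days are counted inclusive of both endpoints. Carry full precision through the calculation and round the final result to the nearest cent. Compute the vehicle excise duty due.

2020-02-29 to 2020-06-12: 105 days at 3.25% → $87,000 × 3.25% × 105/366 = $811.1680
2020-06-13 to 2020-07-31: 49 days at 3.85% → $87,000 × 3.85% × 49/366 = $448.4303
Total = $1,259.5984

$1,259.60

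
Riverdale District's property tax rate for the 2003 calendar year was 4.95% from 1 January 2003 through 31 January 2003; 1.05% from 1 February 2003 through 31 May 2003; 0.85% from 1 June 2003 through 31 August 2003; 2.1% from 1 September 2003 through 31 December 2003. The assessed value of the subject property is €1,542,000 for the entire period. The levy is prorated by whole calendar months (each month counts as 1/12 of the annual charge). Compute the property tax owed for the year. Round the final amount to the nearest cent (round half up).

€25,828.50

1 January – 31 January 2003: 1 month at 4.95% → €1,542,000 × 4.95% × 1/12 = €6,360.7500
1 February – 31 May 2003: 4 months at 1.05% → €1,542,000 × 1.05% × 4/12 = €5,397.0000
1 June – 31 August 2003: 3 months at 0.85% → €1,542,000 × 0.85% × 3/12 = €3,276.7500
1 September – 31 December 2003: 4 months at 2.1% → €1,542,000 × 2.1% × 4/12 = €10,794.0000
Total = €25,828.5000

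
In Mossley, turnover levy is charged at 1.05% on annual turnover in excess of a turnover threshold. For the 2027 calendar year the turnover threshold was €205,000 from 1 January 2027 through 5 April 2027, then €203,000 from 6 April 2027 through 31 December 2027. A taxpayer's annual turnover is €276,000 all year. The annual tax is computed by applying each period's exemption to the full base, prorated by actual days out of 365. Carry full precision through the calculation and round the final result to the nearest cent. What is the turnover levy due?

€761.03

1 January – 5 April 2027: 95 days, exemption €205,000 → (€276,000 − €205,000) × 1.05% × 95/365 = €194.0342
6 April – 31 December 2027: 270 days, exemption €203,000 → (€276,000 − €203,000) × 1.05% × 270/365 = €567.0000
Total = €761.0342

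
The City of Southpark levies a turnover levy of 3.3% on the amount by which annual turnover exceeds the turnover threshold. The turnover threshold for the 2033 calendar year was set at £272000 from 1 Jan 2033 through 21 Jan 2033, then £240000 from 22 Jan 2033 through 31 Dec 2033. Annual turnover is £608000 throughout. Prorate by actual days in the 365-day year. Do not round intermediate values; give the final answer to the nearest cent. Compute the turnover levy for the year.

1 Jan – 21 Jan 2033: 21 days, exemption £272000 → (£608000 − £272000) × 3.3% × 21/365 = £637.9397
22 Jan – 31 Dec 2033: 344 days, exemption £240000 → (£608000 − £240000) × 3.3% × 344/365 = £11445.3041
Total = £12083.2438

£12083.24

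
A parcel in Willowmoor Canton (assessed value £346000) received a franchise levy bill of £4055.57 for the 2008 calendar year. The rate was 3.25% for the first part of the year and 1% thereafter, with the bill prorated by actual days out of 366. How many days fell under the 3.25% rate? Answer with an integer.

28 days

Let d = days at the first rate; then 366 − d days at the second rate.
£346000 × [3.25%·d + 1%·(366−d)] / 366 = £4055.57
Solving gives d = 28, so the new rate took effect on 29 Jan 2008.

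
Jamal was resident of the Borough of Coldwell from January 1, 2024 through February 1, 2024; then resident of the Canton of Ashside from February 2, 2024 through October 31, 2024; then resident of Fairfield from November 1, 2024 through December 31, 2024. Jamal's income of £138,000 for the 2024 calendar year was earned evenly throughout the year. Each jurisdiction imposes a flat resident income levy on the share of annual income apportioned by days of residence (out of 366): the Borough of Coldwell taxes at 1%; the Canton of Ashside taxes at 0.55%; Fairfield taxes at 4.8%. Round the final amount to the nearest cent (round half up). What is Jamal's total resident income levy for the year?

£1,790.80

The Borough of Coldwell, January 1 – February 1, 2024: 32 days → £138,000 × 1% × 32/366 = £120.6557
The Canton of Ashside, February 2 – October 31, 2024: 273 days → £138,000 × 0.55% × 273/366 = £566.1393
Fairfield, November 1 – December 31, 2024: 61 days → £138,000 × 4.8% × 61/366 = £1,104.0000
Total = £1,790.7951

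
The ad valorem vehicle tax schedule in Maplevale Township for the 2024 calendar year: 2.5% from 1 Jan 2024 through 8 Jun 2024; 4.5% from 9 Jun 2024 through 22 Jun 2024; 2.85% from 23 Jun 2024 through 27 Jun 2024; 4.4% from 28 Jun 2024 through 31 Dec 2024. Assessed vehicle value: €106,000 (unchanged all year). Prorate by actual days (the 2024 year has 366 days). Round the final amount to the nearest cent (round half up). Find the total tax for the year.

€3,765.17

1 Jan – 8 Jun 2024: 160 days at 2.5% → €106,000 × 2.5% × 160/366 = €1,158.4699
9 Jun – 22 Jun 2024: 14 days at 4.5% → €106,000 × 4.5% × 14/366 = €182.4590
23 Jun – 27 Jun 2024: 5 days at 2.85% → €106,000 × 2.85% × 5/366 = €41.2705
28 Jun – 31 Dec 2024: 187 days at 4.4% → €106,000 × 4.4% × 187/366 = €2,382.9727
Total = €3,765.1721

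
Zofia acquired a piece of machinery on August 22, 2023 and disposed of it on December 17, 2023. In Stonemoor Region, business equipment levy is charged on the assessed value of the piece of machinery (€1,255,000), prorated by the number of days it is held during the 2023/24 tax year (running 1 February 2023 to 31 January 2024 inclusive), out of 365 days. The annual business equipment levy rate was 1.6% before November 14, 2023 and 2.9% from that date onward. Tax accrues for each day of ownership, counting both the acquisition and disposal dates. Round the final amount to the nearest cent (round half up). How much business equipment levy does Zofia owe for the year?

€8,011.37

August 22 – November 13, 2023: 84 days at 1.6% → €1,255,000 × 1.6% × 84/365 = €4,621.1507
November 14 – December 17, 2023: 34 days at 2.9% → €1,255,000 × 2.9% × 34/365 = €3,390.2192
Total = €8,011.3699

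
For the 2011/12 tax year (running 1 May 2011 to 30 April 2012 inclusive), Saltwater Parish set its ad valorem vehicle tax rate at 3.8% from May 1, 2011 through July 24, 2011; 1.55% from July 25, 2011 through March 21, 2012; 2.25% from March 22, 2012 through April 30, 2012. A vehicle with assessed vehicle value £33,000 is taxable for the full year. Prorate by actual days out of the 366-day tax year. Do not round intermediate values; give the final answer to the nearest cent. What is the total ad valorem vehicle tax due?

May 1 – July 24, 2011: 85 days at 3.8% → £33,000 × 3.8% × 85/366 = £291.2295
July 25, 2011 – March 21, 2012: 241 days at 1.55% → £33,000 × 1.55% × 241/366 = £336.8074
March 22 – April 30, 2012: 40 days at 2.25% → £33,000 × 2.25% × 40/366 = £81.1475
Total = £709.1844

£709.18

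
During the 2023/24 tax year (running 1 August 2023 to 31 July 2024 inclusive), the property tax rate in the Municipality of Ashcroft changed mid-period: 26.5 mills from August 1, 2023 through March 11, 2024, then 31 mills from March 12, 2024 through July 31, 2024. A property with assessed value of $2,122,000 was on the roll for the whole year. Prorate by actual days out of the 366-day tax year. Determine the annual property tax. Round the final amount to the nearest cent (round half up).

August 1, 2023 – March 11, 2024: 224 days at 26.5 mills → $2,122,000 × 2.65% × 224/366 = $34,415.8251
March 12 – July 31, 2024: 142 days at 31 mills → $2,122,000 × 3.1% × 142/366 = $25,521.9781
Total = $59,937.8033

$59,937.80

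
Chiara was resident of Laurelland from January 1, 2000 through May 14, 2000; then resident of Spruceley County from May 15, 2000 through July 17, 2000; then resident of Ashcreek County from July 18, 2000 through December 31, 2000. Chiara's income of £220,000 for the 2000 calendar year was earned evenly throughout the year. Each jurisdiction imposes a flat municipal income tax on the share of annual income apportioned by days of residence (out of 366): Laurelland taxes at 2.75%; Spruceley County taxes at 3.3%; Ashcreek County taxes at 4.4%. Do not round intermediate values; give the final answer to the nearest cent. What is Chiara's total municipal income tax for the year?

£7,917.90

Laurelland, January 1 – May 14, 2000: 135 days → £220,000 × 2.75% × 135/366 = £2,231.5574
Spruceley County, May 15 – July 17, 2000: 64 days → £220,000 × 3.3% × 64/366 = £1,269.5082
Ashcreek County, July 18 – December 31, 2000: 167 days → £220,000 × 4.4% × 167/366 = £4,416.8306
Total = £7,917.8962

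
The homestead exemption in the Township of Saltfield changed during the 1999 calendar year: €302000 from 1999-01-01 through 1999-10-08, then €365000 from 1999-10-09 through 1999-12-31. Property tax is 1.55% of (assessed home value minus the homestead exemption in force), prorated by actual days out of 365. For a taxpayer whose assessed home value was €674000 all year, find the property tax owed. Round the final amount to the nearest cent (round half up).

€5541.27

1999-01-01 to 1999-10-08: 281 days, exemption €302000 → (€674000 − €302000) × 1.55% × 281/365 = €4439.0301
1999-10-09 to 1999-12-31: 84 days, exemption €365000 → (€674000 − €365000) × 1.55% × 84/365 = €1102.2411
Total = €5541.2712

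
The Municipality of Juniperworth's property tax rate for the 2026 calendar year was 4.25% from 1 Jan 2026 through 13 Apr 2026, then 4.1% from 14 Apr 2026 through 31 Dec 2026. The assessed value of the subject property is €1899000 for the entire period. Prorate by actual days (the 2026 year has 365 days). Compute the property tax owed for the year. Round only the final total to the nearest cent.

€78662.82

1 Jan – 13 Apr 2026: 103 days at 4.25% → €1899000 × 4.25% × 103/365 = €22774.9932
14 Apr – 31 Dec 2026: 262 days at 4.1% → €1899000 × 4.1% × 262/365 = €55887.8301
Total = €78662.8233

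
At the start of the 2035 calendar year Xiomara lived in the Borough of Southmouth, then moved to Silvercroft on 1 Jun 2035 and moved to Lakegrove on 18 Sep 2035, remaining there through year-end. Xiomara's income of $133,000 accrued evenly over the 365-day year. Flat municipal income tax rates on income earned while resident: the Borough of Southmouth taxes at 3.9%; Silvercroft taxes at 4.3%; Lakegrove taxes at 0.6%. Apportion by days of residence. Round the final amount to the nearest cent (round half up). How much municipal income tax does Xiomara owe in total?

$4,083.28

The Borough of Southmouth, 1 Jan – 31 May 2035: 151 days → $133,000 × 3.9% × 151/365 = $2,145.8548
Silvercroft, 1 Jun – 17 Sep 2035: 109 days → $133,000 × 4.3% × 109/365 = $1,707.8658
Lakegrove, 18 Sep – 31 Dec 2035: 105 days → $133,000 × 0.6% × 105/365 = $229.5616
Total = $4,083.2822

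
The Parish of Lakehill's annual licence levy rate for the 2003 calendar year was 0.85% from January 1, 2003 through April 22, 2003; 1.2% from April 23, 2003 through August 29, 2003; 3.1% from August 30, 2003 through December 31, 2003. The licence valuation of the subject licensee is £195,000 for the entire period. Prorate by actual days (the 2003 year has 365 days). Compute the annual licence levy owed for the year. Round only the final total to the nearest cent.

£3,389.26

January 1 – April 22, 2003: 112 days at 0.85% → £195,000 × 0.85% × 112/365 = £508.6027
April 23 – August 29, 2003: 129 days at 1.2% → £195,000 × 1.2% × 129/365 = £827.0137
August 30 – December 31, 2003: 124 days at 3.1% → £195,000 × 3.1% × 124/365 = £2,053.6438
Total = £3,389.2603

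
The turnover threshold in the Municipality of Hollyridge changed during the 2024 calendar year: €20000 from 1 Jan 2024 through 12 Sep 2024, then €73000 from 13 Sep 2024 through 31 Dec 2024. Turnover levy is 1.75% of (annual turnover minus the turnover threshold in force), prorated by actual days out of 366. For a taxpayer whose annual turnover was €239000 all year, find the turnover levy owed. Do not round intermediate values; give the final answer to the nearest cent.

1 Jan – 12 Sep 2024: 256 days, exemption €20000 → (€239000 − €20000) × 1.75% × 256/366 = €2680.6557
13 Sep – 31 Dec 2024: 110 days, exemption €73000 → (€239000 − €73000) × 1.75% × 110/366 = €873.0874
Total = €3553.7432

€3553.74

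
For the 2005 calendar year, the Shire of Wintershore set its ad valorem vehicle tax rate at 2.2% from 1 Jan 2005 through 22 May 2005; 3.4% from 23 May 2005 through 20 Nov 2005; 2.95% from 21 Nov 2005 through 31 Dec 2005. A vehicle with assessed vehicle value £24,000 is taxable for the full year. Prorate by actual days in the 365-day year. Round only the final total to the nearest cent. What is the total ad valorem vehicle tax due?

£691.82

1 Jan – 22 May 2005: 142 days at 2.2% → £24,000 × 2.2% × 142/365 = £205.4137
23 May – 20 Nov 2005: 182 days at 3.4% → £24,000 × 3.4% × 182/365 = £406.8822
21 Nov – 31 Dec 2005: 41 days at 2.95% → £24,000 × 2.95% × 41/365 = £79.5288
Total = £691.8247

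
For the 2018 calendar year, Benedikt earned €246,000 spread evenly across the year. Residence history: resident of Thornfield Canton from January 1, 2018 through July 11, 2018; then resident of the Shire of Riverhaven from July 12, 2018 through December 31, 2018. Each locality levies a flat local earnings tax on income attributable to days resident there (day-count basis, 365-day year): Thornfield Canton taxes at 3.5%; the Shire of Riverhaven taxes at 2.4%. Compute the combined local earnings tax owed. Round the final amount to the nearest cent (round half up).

€7,327.43

Thornfield Canton, January 1 – July 11, 2018: 192 days → €246,000 × 3.5% × 192/365 = €4,529.0959
The Shire of Riverhaven, July 12 – December 31, 2018: 173 days → €246,000 × 2.4% × 173/365 = €2,798.3342
Total = €7,327.4301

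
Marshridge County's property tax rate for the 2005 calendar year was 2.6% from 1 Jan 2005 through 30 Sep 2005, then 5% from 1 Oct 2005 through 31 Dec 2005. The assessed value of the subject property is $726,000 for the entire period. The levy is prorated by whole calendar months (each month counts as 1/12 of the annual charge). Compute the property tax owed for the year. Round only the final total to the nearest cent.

$23,232.00

1 Jan – 30 Sep 2005: 9 months at 2.6% → $726,000 × 2.6% × 9/12 = $14,157.0000
1 Oct – 31 Dec 2005: 3 months at 5% → $726,000 × 5% × 3/12 = $9,075.0000
Total = $23,232.0000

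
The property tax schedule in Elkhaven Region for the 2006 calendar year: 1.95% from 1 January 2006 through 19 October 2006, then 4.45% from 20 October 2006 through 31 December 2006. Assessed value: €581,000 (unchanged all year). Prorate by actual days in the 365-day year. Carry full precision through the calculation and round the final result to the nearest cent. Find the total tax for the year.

€14,234.50

1 January – 19 October 2006: 292 days at 1.95% → €581,000 × 1.95% × 292/365 = €9,063.6000
20 October – 31 December 2006: 73 days at 4.45% → €581,000 × 4.45% × 73/365 = €5,170.9000
Total = €14,234.5000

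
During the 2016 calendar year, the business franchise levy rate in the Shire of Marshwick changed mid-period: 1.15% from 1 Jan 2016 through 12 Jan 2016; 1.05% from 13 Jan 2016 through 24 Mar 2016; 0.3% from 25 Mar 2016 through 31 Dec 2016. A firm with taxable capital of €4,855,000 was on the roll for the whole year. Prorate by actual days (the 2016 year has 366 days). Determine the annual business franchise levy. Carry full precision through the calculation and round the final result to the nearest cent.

€23,081.15

1 Jan – 12 Jan 2016: 12 days at 1.15% → €4,855,000 × 1.15% × 12/366 = €1,830.5738
13 Jan – 24 Mar 2016: 72 days at 1.05% → €4,855,000 × 1.05% × 72/366 = €10,028.3607
25 Mar – 31 Dec 2016: 282 days at 0.3% → €4,855,000 × 0.3% × 282/366 = €11,222.2131
Total = €23,081.1475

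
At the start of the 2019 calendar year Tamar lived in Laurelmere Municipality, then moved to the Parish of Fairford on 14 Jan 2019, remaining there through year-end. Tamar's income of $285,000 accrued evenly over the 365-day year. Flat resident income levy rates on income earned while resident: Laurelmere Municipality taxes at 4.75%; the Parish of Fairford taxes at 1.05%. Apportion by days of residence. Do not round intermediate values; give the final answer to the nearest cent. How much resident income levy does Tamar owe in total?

$3,368.08

Laurelmere Municipality, 1 Jan – 13 Jan 2019: 13 days → $285,000 × 4.75% × 13/365 = $482.1575
The Parish of Fairford, 14 Jan – 31 Dec 2019: 352 days → $285,000 × 1.05% × 352/365 = $2,885.9178
Total = $3,368.0753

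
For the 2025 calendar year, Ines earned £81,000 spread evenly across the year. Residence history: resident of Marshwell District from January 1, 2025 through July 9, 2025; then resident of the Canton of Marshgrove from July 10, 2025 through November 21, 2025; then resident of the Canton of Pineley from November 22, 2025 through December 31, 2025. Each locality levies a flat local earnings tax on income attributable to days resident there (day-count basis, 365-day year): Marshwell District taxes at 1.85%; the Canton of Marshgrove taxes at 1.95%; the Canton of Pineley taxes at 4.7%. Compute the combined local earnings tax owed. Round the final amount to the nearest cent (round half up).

Marshwell District, January 1 – July 9, 2025: 190 days → £81,000 × 1.85% × 190/365 = £780.0411
The Canton of Marshgrove, July 10 – November 21, 2025: 135 days → £81,000 × 1.95% × 135/365 = £584.1986
The Canton of Pineley, November 22 – December 31, 2025: 40 days → £81,000 × 4.7% × 40/365 = £417.2055
Total = £1,781.4452

£1,781.45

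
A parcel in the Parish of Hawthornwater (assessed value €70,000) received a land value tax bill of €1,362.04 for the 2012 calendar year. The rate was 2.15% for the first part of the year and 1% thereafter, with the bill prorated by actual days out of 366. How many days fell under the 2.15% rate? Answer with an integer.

Let d = days at the first rate; then 366 − d days at the second rate.
€70,000 × [2.15%·d + 1%·(366−d)] / 366 = €1,362.04
Solving gives d = 301, so the new rate took effect on 28 Oct 2012.

301 days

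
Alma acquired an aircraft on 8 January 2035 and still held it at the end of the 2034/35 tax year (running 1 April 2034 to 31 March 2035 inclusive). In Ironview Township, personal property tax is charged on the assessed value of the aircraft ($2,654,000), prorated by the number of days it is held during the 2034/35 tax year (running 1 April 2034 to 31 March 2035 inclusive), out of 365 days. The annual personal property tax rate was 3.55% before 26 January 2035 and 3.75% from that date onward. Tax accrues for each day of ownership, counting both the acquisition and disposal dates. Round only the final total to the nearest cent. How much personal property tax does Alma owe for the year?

$22,369.95

8 January – 25 January 2035: 18 days at 3.55% → $2,654,000 × 3.55% × 18/365 = $4,646.3178
26 January – 31 March 2035: 65 days at 3.75% → $2,654,000 × 3.75% × 65/365 = $17,723.6301
Total = $22,369.9479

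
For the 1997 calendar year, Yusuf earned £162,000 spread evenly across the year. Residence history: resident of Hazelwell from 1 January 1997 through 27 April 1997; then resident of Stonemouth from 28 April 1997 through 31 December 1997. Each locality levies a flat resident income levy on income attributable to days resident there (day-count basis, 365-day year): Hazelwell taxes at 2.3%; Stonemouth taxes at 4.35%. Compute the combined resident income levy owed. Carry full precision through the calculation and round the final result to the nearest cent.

Hazelwell, 1 January – 27 April 1997: 117 days → £162,000 × 2.3% × 117/365 = £1,194.3616
Stonemouth, 28 April – 31 December 1997: 248 days → £162,000 × 4.35% × 248/365 = £4,788.0986
Total = £5,982.4603

£5,982.46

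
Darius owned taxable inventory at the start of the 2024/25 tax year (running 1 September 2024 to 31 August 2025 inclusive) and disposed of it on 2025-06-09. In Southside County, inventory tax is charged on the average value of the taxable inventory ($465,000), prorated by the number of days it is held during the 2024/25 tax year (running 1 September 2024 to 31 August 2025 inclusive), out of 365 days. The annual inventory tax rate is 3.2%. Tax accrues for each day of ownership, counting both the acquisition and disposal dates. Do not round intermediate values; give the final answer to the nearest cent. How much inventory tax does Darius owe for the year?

$11,496.33

Days held (2024-09-01 to 2025-06-09): 282 out of 365
Tax = $465,000 × 3.2% × 282/365 = $11,496.3288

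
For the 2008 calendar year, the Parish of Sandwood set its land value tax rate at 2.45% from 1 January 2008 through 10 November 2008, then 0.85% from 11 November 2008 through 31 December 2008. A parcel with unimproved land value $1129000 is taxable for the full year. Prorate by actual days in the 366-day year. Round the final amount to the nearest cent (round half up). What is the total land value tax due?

$25143.39

1 January – 10 November 2008: 315 days at 2.45% → $1129000 × 2.45% × 315/366 = $23806.1680
11 November – 31 December 2008: 51 days at 0.85% → $1129000 × 0.85% × 51/366 = $1337.2172
Total = $25143.3852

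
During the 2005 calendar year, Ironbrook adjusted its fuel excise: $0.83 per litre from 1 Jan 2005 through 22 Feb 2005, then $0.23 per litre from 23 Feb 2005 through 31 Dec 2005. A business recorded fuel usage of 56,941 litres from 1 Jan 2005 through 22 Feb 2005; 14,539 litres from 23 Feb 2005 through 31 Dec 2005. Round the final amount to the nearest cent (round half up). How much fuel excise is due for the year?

1 Jan – 22 Feb 2005: 56,941 litres at $0.83/litre → $47,261.03
23 Feb – 31 Dec 2005: 14,539 litres at $0.23/litre → $3,343.97

$50,605.00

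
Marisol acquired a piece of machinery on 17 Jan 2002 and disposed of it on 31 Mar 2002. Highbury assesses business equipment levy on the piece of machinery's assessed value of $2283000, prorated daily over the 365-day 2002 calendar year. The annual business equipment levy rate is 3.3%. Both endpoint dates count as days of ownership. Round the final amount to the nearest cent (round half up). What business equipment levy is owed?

Days held (17 Jan – 31 Mar 2002): 74 out of 365
Tax = $2283000 × 3.3% × 74/365 = $15274.2082

$15274.21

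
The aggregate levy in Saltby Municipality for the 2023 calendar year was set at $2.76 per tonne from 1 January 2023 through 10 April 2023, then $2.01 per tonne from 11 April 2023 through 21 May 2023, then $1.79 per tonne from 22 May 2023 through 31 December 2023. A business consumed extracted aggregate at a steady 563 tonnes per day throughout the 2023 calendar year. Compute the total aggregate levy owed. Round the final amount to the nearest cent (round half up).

$427525.31

1 January – 10 April 2023: 100 days × 563 tonnes/day = 56,300 tonnes at $2.76/tonne → $155388.00
11 April – 21 May 2023: 41 days × 563 tonnes/day = 23,083 tonnes at $2.01/tonne → $46396.83
22 May – 31 December 2023: 224 days × 563 tonnes/day = 126,112 tonnes at $1.79/tonne → $225740.48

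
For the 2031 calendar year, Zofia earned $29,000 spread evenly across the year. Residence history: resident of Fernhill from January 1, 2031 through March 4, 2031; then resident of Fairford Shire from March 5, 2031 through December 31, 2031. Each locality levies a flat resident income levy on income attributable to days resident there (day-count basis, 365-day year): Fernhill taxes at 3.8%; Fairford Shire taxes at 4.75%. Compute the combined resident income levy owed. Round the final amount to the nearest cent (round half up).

Fernhill, January 1 – March 4, 2031: 63 days → $29,000 × 3.8% × 63/365 = $190.2082
Fairford Shire, March 5 – December 31, 2031: 302 days → $29,000 × 4.75% × 302/365 = $1,139.7397
Total = $1,329.9479

$1,329.95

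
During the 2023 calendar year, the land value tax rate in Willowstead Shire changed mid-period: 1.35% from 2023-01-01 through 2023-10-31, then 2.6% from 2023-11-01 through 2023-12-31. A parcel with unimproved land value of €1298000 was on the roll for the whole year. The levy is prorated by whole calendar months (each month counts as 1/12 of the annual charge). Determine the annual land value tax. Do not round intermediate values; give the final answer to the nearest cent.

€20227.17

2023-01-01 to 2023-10-31: 10 months at 1.35% → €1298000 × 1.35% × 10/12 = €14602.5000
2023-11-01 to 2023-12-31: 2 months at 2.6% → €1298000 × 2.6% × 2/12 = €5624.6667
Total = €20227.1667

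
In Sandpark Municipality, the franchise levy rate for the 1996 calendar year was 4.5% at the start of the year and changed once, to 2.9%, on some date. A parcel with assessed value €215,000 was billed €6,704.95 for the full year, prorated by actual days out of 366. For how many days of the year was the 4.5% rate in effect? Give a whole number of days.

Let d = days at the first rate; then 366 − d days at the second rate.
€215,000 × [4.5%·d + 2.9%·(366−d)] / 366 = €6,704.95
Solving gives d = 50, so the new rate took effect on 20 Feb 1996.

50 days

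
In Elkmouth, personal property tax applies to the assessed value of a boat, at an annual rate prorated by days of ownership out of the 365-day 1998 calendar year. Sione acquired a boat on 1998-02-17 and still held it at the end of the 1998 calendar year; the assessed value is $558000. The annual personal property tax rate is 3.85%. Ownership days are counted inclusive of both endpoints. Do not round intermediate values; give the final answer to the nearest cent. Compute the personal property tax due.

$18716.70

Days held (1998-02-17 to 1998-12-31): 318 out of 365
Tax = $558000 × 3.85% × 318/365 = $18716.6959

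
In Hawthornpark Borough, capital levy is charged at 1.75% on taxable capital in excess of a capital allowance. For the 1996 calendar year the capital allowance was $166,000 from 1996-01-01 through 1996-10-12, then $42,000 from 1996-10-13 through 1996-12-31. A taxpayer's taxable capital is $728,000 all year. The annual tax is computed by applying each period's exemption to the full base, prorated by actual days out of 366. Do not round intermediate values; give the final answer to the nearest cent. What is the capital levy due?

$10,309.32

1996-01-01 to 1996-10-12: 286 days, exemption $166,000 → ($728,000 − $166,000) × 1.75% × 286/366 = $7,685.2732
1996-10-13 to 1996-12-31: 80 days, exemption $42,000 → ($728,000 − $42,000) × 1.75% × 80/366 = $2,624.0437
Total = $10,309.3169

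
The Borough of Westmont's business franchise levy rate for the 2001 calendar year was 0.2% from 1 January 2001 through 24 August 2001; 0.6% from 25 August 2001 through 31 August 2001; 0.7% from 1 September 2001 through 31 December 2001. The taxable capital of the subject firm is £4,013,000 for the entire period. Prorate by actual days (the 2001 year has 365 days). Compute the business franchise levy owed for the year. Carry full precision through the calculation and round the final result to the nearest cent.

£15,040.50

1 January – 24 August 2001: 236 days at 0.2% → £4,013,000 × 0.2% × 236/365 = £5,189.4137
25 August – 31 August 2001: 7 days at 0.6% → £4,013,000 × 0.6% × 7/365 = £461.7699
1 September – 31 December 2001: 122 days at 0.7% → £4,013,000 × 0.7% × 122/365 = £9,389.3205
Total = £15,040.5041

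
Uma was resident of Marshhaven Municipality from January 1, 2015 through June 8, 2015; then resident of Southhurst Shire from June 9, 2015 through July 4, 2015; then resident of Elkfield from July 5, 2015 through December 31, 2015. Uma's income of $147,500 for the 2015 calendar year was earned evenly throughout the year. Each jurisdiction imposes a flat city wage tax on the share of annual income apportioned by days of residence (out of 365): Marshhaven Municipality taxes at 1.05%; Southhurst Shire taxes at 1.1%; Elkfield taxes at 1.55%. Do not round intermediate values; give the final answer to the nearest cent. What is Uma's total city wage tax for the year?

$1,917.70

Marshhaven Municipality, January 1 – June 8, 2015: 159 days → $147,500 × 1.05% × 159/365 = $674.6610
Southhurst Shire, June 9 – July 4, 2015: 26 days → $147,500 × 1.1% × 26/365 = $115.5753
Elkfield, July 5 – December 31, 2015: 180 days → $147,500 × 1.55% × 180/365 = $1,127.4658
Total = $1,917.7021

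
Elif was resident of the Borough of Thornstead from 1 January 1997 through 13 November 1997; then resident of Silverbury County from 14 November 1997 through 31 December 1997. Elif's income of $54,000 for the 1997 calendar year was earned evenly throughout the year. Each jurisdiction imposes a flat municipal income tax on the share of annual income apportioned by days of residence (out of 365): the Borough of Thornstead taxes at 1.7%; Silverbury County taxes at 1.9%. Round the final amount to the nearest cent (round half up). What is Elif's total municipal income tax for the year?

$932.20

The Borough of Thornstead, 1 January – 13 November 1997: 317 days → $54,000 × 1.7% × 317/365 = $797.2767
Silverbury County, 14 November – 31 December 1997: 48 days → $54,000 × 1.9% × 48/365 = $134.9260
Total = $932.2027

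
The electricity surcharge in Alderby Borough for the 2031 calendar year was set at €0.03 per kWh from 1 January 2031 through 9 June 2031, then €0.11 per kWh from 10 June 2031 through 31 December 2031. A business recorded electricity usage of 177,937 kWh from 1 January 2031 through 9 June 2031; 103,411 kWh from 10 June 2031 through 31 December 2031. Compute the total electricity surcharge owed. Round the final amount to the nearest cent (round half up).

€16713.32

1 January – 9 June 2031: 177,937 kWh at €0.03/kWh → €5338.11
10 June – 31 December 2031: 103,411 kWh at €0.11/kWh → €11375.21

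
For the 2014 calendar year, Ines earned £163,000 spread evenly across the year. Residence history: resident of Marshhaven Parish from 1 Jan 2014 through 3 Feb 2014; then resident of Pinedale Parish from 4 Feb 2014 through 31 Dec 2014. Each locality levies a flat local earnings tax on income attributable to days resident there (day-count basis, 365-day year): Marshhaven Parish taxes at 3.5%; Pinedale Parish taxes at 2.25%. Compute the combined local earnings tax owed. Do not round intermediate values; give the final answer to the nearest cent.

Marshhaven Parish, 1 Jan – 3 Feb 2014: 34 days → £163,000 × 3.5% × 34/365 = £531.4247
Pinedale Parish, 4 Feb – 31 Dec 2014: 331 days → £163,000 × 2.25% × 331/365 = £3,325.8699
Total = £3,857.2945

£3,857.29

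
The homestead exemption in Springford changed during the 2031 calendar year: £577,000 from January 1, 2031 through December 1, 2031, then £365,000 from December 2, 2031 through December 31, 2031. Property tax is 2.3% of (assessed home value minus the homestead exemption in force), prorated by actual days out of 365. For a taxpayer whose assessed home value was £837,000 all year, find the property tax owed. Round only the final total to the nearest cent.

£6,380.77

January 1 – December 1, 2031: 335 days, exemption £577,000 → (£837,000 − £577,000) × 2.3% × 335/365 = £5,488.4932
December 2 – December 31, 2031: 30 days, exemption £365,000 → (£837,000 − £365,000) × 2.3% × 30/365 = £892.2740
Total = £6,380.7671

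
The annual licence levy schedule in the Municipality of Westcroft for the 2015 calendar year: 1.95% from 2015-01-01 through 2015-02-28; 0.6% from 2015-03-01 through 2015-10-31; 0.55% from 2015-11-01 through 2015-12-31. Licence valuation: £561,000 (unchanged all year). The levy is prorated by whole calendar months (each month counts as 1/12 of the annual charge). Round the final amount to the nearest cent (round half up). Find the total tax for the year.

£4,581.50

2015-01-01 to 2015-02-28: 2 months at 1.95% → £561,000 × 1.95% × 2/12 = £1,823.2500
2015-03-01 to 2015-10-31: 8 months at 0.6% → £561,000 × 0.6% × 8/12 = £2,244.0000
2015-11-01 to 2015-12-31: 2 months at 0.55% → £561,000 × 0.55% × 2/12 = £514.2500
Total = £4,581.5000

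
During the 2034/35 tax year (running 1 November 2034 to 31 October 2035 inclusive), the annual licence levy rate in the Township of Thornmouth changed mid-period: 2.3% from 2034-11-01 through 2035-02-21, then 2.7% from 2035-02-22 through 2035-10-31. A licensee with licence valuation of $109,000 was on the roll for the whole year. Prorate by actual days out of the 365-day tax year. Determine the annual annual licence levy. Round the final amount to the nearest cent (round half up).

$2,808.02

2034-11-01 to 2035-02-21: 113 days at 2.3% → $109,000 × 2.3% × 113/365 = $776.1397
2035-02-22 to 2035-10-31: 252 days at 2.7% → $109,000 × 2.7% × 252/365 = $2,031.8795
Total = $2,808.0192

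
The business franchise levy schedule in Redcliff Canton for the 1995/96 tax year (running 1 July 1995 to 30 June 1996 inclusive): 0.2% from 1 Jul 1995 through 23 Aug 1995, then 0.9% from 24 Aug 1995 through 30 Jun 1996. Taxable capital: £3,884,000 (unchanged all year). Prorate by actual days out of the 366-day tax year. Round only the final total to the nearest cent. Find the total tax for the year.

1 Jul – 23 Aug 1995: 54 days at 0.2% → £3,884,000 × 0.2% × 54/366 = £1,146.0984
24 Aug 1995 – 30 Jun 1996: 312 days at 0.9% → £3,884,000 × 0.9% × 312/366 = £29,798.5574
Total = £30,944.6557

£30,944.66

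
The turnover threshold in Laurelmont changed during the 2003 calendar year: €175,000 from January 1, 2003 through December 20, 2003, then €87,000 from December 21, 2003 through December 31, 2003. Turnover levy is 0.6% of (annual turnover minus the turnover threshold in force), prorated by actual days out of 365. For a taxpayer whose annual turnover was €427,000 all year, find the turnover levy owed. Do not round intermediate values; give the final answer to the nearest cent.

January 1 – December 20, 2003: 354 days, exemption €175,000 → (€427,000 − €175,000) × 0.6% × 354/365 = €1,466.4329
December 21 – December 31, 2003: 11 days, exemption €87,000 → (€427,000 − €87,000) × 0.6% × 11/365 = €61.4795
Total = €1,527.9123

€1,527.91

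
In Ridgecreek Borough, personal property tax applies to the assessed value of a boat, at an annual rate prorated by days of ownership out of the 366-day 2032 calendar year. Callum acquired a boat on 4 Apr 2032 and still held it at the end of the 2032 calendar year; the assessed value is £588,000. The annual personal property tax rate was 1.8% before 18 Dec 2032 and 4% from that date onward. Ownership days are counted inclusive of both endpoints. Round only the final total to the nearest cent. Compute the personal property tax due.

4 Apr – 17 Dec 2032: 258 days at 1.8% → £588,000 × 1.8% × 258/366 = £7,460.8525
18 Dec – 31 Dec 2032: 14 days at 4% → £588,000 × 4% × 14/366 = £899.6721
Total = £8,360.5246

£8,360.52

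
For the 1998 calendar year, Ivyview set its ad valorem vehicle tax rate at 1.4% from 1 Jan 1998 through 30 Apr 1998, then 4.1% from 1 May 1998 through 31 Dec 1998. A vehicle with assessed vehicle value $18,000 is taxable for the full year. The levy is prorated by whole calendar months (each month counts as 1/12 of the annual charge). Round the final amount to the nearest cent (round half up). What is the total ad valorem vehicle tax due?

1 Jan – 30 Apr 1998: 4 months at 1.4% → $18,000 × 1.4% × 4/12 = $84.0000
1 May – 31 Dec 1998: 8 months at 4.1% → $18,000 × 4.1% × 8/12 = $492.0000
Total = $576.0000

$576.00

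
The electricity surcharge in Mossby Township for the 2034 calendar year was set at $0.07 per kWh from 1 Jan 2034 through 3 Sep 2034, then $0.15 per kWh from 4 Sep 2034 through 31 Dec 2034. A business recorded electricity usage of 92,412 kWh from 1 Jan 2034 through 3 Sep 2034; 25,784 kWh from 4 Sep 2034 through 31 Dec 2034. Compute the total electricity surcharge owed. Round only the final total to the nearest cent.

1 Jan – 3 Sep 2034: 92,412 kWh at $0.07/kWh → $6,468.84
4 Sep – 31 Dec 2034: 25,784 kWh at $0.15/kWh → $3,867.60

$10,336.44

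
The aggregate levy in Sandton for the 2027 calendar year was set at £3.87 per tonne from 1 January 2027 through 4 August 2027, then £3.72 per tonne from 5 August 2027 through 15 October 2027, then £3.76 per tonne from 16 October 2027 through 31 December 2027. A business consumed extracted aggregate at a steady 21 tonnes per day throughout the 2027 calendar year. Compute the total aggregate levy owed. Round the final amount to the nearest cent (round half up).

£29258.88

1 January – 4 August 2027: 216 days × 21 tonnes/day = 4,536 tonnes at £3.87/tonne → £17554.32
5 August – 15 October 2027: 72 days × 21 tonnes/day = 1,512 tonnes at £3.72/tonne → £5624.64
16 October – 31 December 2027: 77 days × 21 tonnes/day = 1,617 tonnes at £3.76/tonne → £6079.92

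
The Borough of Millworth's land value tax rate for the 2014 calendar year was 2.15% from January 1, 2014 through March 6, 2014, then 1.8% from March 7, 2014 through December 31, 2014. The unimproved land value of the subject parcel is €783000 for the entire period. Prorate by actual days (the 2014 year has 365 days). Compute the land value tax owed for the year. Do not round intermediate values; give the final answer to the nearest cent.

€14582.03

January 1 – March 6, 2014: 65 days at 2.15% → €783000 × 2.15% × 65/365 = €2997.9247
March 7 – December 31, 2014: 300 days at 1.8% → €783000 × 1.8% × 300/365 = €11584.1096
Total = €14582.0342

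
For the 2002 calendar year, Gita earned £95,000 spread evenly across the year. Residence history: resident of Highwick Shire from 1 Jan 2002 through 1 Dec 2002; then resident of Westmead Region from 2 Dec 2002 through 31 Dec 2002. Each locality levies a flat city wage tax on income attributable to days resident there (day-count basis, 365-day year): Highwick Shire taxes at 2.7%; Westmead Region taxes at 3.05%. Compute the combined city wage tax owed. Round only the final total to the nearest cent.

Highwick Shire, 1 Jan – 1 Dec 2002: 335 days → £95,000 × 2.7% × 335/365 = £2,354.1781
Westmead Region, 2 Dec – 31 Dec 2002: 30 days → £95,000 × 3.05% × 30/365 = £238.1507
Total = £2,592.3288

£2,592.33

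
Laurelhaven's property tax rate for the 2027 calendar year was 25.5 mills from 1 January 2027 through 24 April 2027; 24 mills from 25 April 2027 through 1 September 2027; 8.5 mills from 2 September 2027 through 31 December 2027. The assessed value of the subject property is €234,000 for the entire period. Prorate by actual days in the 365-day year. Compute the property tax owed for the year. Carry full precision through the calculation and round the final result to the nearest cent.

€4,523.25

1 January – 24 April 2027: 114 days at 25.5 mills → €234,000 × 2.55% × 114/365 = €1,863.6658
25 April – 1 September 2027: 130 days at 24 mills → €234,000 × 2.4% × 130/365 = €2,000.2192
2 September – 31 December 2027: 121 days at 8.5 mills → €234,000 × 0.85% × 121/365 = €659.3671
Total = €4,523.2521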